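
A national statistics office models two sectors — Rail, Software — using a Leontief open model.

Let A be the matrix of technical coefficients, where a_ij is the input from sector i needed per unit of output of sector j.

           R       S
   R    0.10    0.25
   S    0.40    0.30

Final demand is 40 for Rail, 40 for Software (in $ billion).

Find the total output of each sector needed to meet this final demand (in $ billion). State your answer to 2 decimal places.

I − A =
  [   0.90    -0.25]
  [  -0.40     0.70]
det(I−A) = (0.90)(0.70) − (-0.25)(-0.40) = 0.5300
adj(I−A) = [[0.70, 0.25], [0.40, 0.90]]
(I − A)⁻¹ = adj(I−A) / det(I−A) ≈
  [   1.3208     0.4717]
  [   0.7547     1.6981]
x = (I − A)⁻¹ d = adj(I−A)·d / det(I−A), with det(I−A) = 0.5300:
  x_R = (0.70·40 + 0.25·40) / 0.5300 = 38.00 / 0.5300 ≈ 71.70
  x_S = (0.40·40 + 0.90·40) / 0.5300 = 52.00 / 0.5300 ≈ 98.11

x_R = 71.70, x_S = 98.11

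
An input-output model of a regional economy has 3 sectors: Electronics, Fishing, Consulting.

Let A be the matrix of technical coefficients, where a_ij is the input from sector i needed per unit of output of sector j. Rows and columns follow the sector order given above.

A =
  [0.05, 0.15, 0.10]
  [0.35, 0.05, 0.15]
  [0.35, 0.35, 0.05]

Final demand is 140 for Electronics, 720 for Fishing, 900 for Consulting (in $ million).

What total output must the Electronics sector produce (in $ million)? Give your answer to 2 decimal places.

x_E = 500.60

I − A =
  [   0.95    -0.15    -0.10]
  [  -0.35     0.95    -0.15]
  [  -0.35    -0.35     0.95]
Cofactors of I−A, C_ij = (−1)^(i+j)·(minor ij) (rows/columns in the sector order above):
  C_11 = (0.95)(0.95) − (-0.15)(-0.35) = 0.8500
  C_12 = −[(-0.35)(0.95) − (-0.15)(-0.35)] = 0.3850
  C_13 = (-0.35)(-0.35) − (0.95)(-0.35) = 0.4550
  C_21 = −[(-0.15)(0.95) − (-0.10)(-0.35)] = 0.1775
  C_22 = (0.95)(0.95) − (-0.10)(-0.35) = 0.8675
  C_23 = −[(0.95)(-0.35) − (-0.15)(-0.35)] = 0.3850
  C_31 = (-0.15)(-0.15) − (-0.10)(0.95) = 0.1175
  C_32 = −[(0.95)(-0.15) − (-0.10)(-0.35)] = 0.1775
  C_33 = (0.95)(0.95) − (-0.15)(-0.35) = 0.8500
det(I−A) = Σ_j (I−A)_1j·C_1j = (0.95)(0.8500) + (-0.15)(0.3850) + (-0.10)(0.4550) = 0.70425
adj(I−A) = Cᵀ =
  [ 0.8500   0.1775   0.1175]
  [ 0.3850   0.8675   0.1775]
  [ 0.4550   0.3850   0.8500]
(I − A)⁻¹ = adj(I−A) / det(I−A) ≈
  [   1.2070     0.2520     0.1668]
  [   0.5467     1.2318     0.2520]
  [   0.6461     0.5467     1.2070]
x = (I − A)⁻¹ d = adj(I−A)·d / det(I−A), with det(I−A) = 0.70425:
  x_E = (0.8500·140 + 0.1775·720 + 0.1175·900) / 0.70425 = 352.55 / 0.70425 ≈ 500.60
  x_F = (0.3850·140 + 0.8675·720 + 0.1775·900) / 0.70425 = 838.25 / 0.70425 ≈ 1190.27
  x_C = (0.4550·140 + 0.3850·720 + 0.8500·900) / 0.70425 = 1105.90 / 0.70425 ≈ 1570.32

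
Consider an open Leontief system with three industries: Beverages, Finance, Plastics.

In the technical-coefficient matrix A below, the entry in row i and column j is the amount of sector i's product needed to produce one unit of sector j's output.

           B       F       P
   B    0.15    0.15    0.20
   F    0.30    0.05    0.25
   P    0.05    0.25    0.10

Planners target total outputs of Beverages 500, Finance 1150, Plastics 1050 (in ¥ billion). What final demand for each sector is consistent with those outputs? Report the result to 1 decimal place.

d_B = 42.5, d_F = 680.0, d_P = 632.5

I − A =
  [   0.85    -0.15    -0.20]
  [  -0.30     0.95    -0.25]
  [  -0.05    -0.25     0.90]
d = (I − A) x:
  d_B = (+0.85)·500 + (-0.15)·1150 + (-0.20)·1050 = 42.5
  d_F = (-0.30)·500 + (+0.95)·1150 + (-0.25)·1050 = 680.0
  d_P = (-0.05)·500 + (-0.25)·1150 + (+0.90)·1050 = 632.5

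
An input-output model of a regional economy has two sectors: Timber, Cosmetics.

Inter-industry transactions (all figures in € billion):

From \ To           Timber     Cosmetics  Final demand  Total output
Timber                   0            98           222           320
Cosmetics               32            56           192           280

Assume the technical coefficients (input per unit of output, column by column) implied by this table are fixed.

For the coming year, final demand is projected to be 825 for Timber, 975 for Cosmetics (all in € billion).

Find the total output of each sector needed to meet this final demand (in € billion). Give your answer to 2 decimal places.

Technical coefficients a_ij = z_ij / X_j:
  a_11 = 0/320 = 0.00, a_21 = 32/320 = 0.10
  a_12 = 98/280 = 0.35, a_22 = 56/280 = 0.20
I − A =
  [   1.00    -0.35]
  [  -0.10     0.80]
det(I−A) = (1.00)(0.80) − (-0.35)(-0.10) = 0.7650
adj(I−A) = [[0.80, 0.35], [0.10, 1.00]]
(I − A)⁻¹ = adj(I−A) / det(I−A) ≈
  [   1.0458     0.4575]
  [   0.1307     1.3072]
x = (I − A)⁻¹ d = adj(I−A)·d / det(I−A), with det(I−A) = 0.7650:
  x_1 = (0.80·825 + 0.35·975) / 0.7650 = 1001.25 / 0.7650 ≈ 1308.82
  x_2 = (0.10·825 + 1.00·975) / 0.7650 = 1057.50 / 0.7650 ≈ 1382.35

x_1 = 1308.82, x_2 = 1382.35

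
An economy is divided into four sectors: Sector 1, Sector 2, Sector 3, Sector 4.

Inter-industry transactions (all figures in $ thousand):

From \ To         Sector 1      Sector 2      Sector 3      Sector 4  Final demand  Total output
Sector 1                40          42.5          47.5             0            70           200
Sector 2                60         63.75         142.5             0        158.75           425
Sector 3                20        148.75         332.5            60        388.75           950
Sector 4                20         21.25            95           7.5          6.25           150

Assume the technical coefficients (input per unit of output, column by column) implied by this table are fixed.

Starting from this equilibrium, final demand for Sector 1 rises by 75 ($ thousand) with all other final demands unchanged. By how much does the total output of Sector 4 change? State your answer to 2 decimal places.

Δx_4 = 18.63

Technical coefficients a_ij = z_ij / X_j:
  a_11 = 40/200 = 0.20, a_21 = 60/200 = 0.30, a_31 = 20/200 = 0.10, a_41 = 20/200 = 0.10
  a_12 = 42.5/425 = 0.10, a_22 = 63.75/425 = 0.15, a_32 = 148.75/425 = 0.35, a_42 = 21.25/425 = 0.05
  a_13 = 47.5/950 = 0.05, a_23 = 142.5/950 = 0.15, a_33 = 332.5/950 = 0.35, a_43 = 95/950 = 0.10
  a_14 = 0/150 = 0.00, a_24 = 0/150 = 0.00, a_34 = 60/150 = 0.40, a_44 = 7.5/150 = 0.05
I − A =
  [   0.80    -0.10    -0.05     0.00]
  [  -0.30     0.85    -0.15     0.00]
  [  -0.10    -0.35     0.65    -0.40]
  [  -0.10    -0.05    -0.10     0.95]
Compute the cofactors C_ij = (−1)^(i+j)·(3×3 minor ij) of I−A; the adjugate is their transpose:
adj(I−A) = Cᵀ =
  [ 0.438000   0.075375   0.054625   0.023000]
  [ 0.193500   0.455250   0.128250   0.054000]
  [ 0.220500   0.295500   0.617500   0.260000]
  [ 0.079500   0.063000   0.077500   0.369500]
det(I−A) = Σ_j (I−A)_1j·C_1j = (0.80)(0.438000) + (-0.10)(0.193500) + (-0.05)(0.220500) + (0.00)(0.079500) = 0.320025
(I − A)⁻¹ = adj(I−A) / det(I−A) ≈
  [   1.3686     0.2355     0.1707     0.0719]
  [   0.6046     1.4225     0.4007     0.1687]
  [   0.6890     0.9234     1.9295     0.8124]
  [   0.2484     0.1969     0.2422     1.1546]
Δx = (I − A)⁻¹ Δd with Δd having +75 in the Sector 1 component and 0 elsewhere.
So Δx_4 = L_41 · (+75), where L_41 = adj(I−A)_41 / det(I−A) = 0.079500 / 0.320025.
Δx_4 = 0.079500 × (+75) / 0.320025 = 5.9625 / 0.320025 ≈ 18.63.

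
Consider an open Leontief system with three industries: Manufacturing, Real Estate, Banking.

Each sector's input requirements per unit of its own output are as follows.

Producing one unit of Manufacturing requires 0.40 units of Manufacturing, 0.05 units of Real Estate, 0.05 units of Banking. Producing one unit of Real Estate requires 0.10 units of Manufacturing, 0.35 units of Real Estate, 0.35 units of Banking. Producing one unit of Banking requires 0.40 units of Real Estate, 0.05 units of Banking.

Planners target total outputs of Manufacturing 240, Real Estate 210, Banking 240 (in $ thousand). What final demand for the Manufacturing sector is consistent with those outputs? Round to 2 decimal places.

d_M = 123.00

I − A =
  [   0.60    -0.10     0.00]
  [  -0.05     0.65    -0.40]
  [  -0.05    -0.35     0.95]
d = (I − A) x:
  d_M = (+0.60)·240 + (-0.10)·210 + (+0.00)·240 = 123.00
  d_R = (-0.05)·240 + (+0.65)·210 + (-0.40)·240 = 28.50
  d_B = (-0.05)·240 + (-0.35)·210 + (+0.95)·240 = 142.50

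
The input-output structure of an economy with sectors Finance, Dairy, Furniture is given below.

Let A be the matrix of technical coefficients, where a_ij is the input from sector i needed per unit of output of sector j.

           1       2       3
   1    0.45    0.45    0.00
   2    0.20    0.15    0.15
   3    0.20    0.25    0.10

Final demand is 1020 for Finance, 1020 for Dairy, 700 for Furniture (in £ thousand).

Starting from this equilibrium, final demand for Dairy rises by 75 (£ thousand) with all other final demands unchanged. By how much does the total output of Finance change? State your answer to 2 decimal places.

I − A =
  [   0.55    -0.45     0.00]
  [  -0.20     0.85    -0.15]
  [  -0.20    -0.25     0.90]
Cofactors of I−A, C_ij = (−1)^(i+j)·(minor ij) (rows/columns in the sector order above):
  C_11 = (0.85)(0.90) − (-0.15)(-0.25) = 0.7275
  C_12 = −[(-0.20)(0.90) − (-0.15)(-0.20)] = 0.2100
  C_13 = (-0.20)(-0.25) − (0.85)(-0.20) = 0.2200
  C_21 = −[(-0.45)(0.90) − (0.00)(-0.25)] = 0.4050
  C_22 = (0.55)(0.90) − (0.00)(-0.20) = 0.4950
  C_23 = −[(0.55)(-0.25) − (-0.45)(-0.20)] = 0.2275
  C_31 = (-0.45)(-0.15) − (0.00)(0.85) = 0.0675
  C_32 = −[(0.55)(-0.15) − (0.00)(-0.20)] = 0.0825
  C_33 = (0.55)(0.85) − (-0.45)(-0.20) = 0.3775
det(I−A) = Σ_j (I−A)_1j·C_1j = (0.55)(0.7275) + (-0.45)(0.2100) + (0.00)(0.2200) = 0.305625
adj(I−A) = Cᵀ =
  [ 0.7275   0.4050   0.0675]
  [ 0.2100   0.4950   0.0825]
  [ 0.2200   0.2275   0.3775]
(I − A)⁻¹ = adj(I−A) / det(I−A) ≈
  [   2.3804     1.3252     0.2209]
  [   0.6871     1.6196     0.2699]
  [   0.7198     0.7444     1.2352]
Δx = (I − A)⁻¹ Δd with Δd having +75 in the Dairy component and 0 elsewhere.
So Δx_1 = L_12 · (+75), where L_12 = adj(I−A)_12 / det(I−A) = 0.4050 / 0.305625.
Δx_1 = 0.4050 × (+75) / 0.305625 = 30.375 / 0.305625 ≈ 99.39.

Δx_1 = 99.39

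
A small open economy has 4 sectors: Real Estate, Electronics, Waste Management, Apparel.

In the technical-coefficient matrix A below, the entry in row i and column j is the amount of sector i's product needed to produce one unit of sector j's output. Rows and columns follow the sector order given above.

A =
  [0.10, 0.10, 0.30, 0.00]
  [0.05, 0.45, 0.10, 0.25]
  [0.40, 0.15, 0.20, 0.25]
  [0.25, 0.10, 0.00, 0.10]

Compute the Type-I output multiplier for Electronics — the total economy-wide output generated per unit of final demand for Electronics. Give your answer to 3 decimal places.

I − A =
  [   0.90    -0.10    -0.30     0.00]
  [  -0.05     0.55    -0.10    -0.25]
  [  -0.40    -0.15     0.80    -0.25]
  [  -0.25    -0.10     0.00     0.90]
Compute the cofactors C_ij = (−1)^(i+j)·(3×3 minor ij) of I−A; the adjugate is their transpose:
adj(I−A) = Cᵀ =
  [ 0.36000   0.12000   0.15000   0.07500]
  [ 0.12825   0.52125   0.11325   0.17625]
  [ 0.23975   0.18625   0.41225   0.16625]
  [ 0.11425   0.09125   0.05425   0.30625]
det(I−A) = Σ_j (I−A)_1j·C_1j = (0.90)(0.36000) + (-0.10)(0.12825) + (-0.30)(0.23975) + (0.00)(0.11425) = 0.23925
(I − A)⁻¹ = adj(I−A) / det(I−A) ≈
  [   1.5047     0.5016     0.6270     0.3135]
  [   0.5361     2.1787     0.4734     0.7367]
  [   1.0021     0.7785     1.7231     0.6949]
  [   0.4775     0.3814     0.2268     1.2800]
The output multiplier for sector j is the column-j sum of the Leontief inverse (I − A)⁻¹ = adj(I−A) / det(I−A).
Column E of adj(I−A): (0.12000, 0.52125, 0.18625, 0.09125); det(I−A) = 0.23925.
m_E = (0.12000 + 0.52125 + 0.18625 + 0.09125) / 0.23925 = 0.91875 / 0.23925 ≈ 3.840.

m_E = 3.840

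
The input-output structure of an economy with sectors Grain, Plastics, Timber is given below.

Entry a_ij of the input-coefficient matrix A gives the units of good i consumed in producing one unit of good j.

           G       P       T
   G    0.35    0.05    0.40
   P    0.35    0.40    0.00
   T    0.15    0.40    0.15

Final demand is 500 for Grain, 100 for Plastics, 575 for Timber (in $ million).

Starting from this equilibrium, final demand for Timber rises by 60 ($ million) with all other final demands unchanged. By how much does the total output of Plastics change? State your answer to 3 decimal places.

Δx_P = 37.396

I − A =
  [   0.65    -0.05    -0.40]
  [  -0.35     0.60     0.00]
  [  -0.15    -0.40     0.85]
Cofactors of I−A, C_ij = (−1)^(i+j)·(minor ij) (rows/columns in the sector order above):
  C_11 = (0.60)(0.85) − (0.00)(-0.40) = 0.5100
  C_12 = −[(-0.35)(0.85) − (0.00)(-0.15)] = 0.2975
  C_13 = (-0.35)(-0.40) − (0.60)(-0.15) = 0.2300
  C_21 = −[(-0.05)(0.85) − (-0.40)(-0.40)] = 0.2025
  C_22 = (0.65)(0.85) − (-0.40)(-0.15) = 0.4925
  C_23 = −[(0.65)(-0.40) − (-0.05)(-0.15)] = 0.2675
  C_31 = (-0.05)(0.00) − (-0.40)(0.60) = 0.2400
  C_32 = −[(0.65)(0.00) − (-0.40)(-0.35)] = 0.1400
  C_33 = (0.65)(0.60) − (-0.05)(-0.35) = 0.3725
det(I−A) = Σ_j (I−A)_1j·C_1j = (0.65)(0.5100) + (-0.05)(0.2975) + (-0.40)(0.2300) = 0.224625
adj(I−A) = Cᵀ =
  [ 0.5100   0.2025   0.2400]
  [ 0.2975   0.4925   0.1400]
  [ 0.2300   0.2675   0.3725]
(I − A)⁻¹ = adj(I−A) / det(I−A) ≈
  [   2.2705     0.9015     1.0684]
  [   1.3244     2.1925     0.6233]
  [   1.0239     1.1909     1.6583]
Δx = (I − A)⁻¹ Δd with Δd having +60 in the Timber component and 0 elsewhere.
So Δx_P = L_PT · (+60), where L_PT = adj(I−A)_PT / det(I−A) = 0.1400 / 0.224625.
Δx_P = 0.1400 × (+60) / 0.224625 = 8.40 / 0.224625 ≈ 37.396.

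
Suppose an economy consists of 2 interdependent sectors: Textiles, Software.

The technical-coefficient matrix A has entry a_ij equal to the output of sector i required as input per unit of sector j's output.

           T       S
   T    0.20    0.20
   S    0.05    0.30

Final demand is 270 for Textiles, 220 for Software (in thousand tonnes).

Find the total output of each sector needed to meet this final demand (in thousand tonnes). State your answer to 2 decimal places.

I − A =
  [   0.80    -0.20]
  [  -0.05     0.70]
det(I−A) = (0.80)(0.70) − (-0.20)(-0.05) = 0.5500
adj(I−A) = [[0.70, 0.20], [0.05, 0.80]]
(I − A)⁻¹ = adj(I−A) / det(I−A) ≈
  [   1.2727     0.3636]
  [   0.0909     1.4545]
x = (I − A)⁻¹ d = adj(I−A)·d / det(I−A), with det(I−A) = 0.5500:
  x_T = (0.70·270 + 0.20·220) / 0.5500 = 233.00 / 0.5500 ≈ 423.64
  x_S = (0.05·270 + 0.80·220) / 0.5500 = 189.50 / 0.5500 ≈ 344.55

x_T = 423.64, x_S = 344.55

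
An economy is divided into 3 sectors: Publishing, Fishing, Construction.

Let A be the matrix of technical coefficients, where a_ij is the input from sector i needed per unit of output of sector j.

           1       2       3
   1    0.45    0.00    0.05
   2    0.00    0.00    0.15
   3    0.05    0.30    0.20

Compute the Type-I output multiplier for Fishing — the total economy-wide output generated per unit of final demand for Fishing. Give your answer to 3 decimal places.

I − A =
  [   0.55     0.00    -0.05]
  [   0.00     1.00    -0.15]
  [  -0.05    -0.30     0.80]
Cofactors of I−A, C_ij = (−1)^(i+j)·(minor ij) (rows/columns in the sector order above):
  C_11 = (1.00)(0.80) − (-0.15)(-0.30) = 0.7550
  C_12 = −[(0.00)(0.80) − (-0.15)(-0.05)] = 0.0075
  C_13 = (0.00)(-0.30) − (1.00)(-0.05) = 0.0500
  C_21 = −[(0.00)(0.80) − (-0.05)(-0.30)] = 0.0150
  C_22 = (0.55)(0.80) − (-0.05)(-0.05) = 0.4375
  C_23 = −[(0.55)(-0.30) − (0.00)(-0.05)] = 0.1650
  C_31 = (0.00)(-0.15) − (-0.05)(1.00) = 0.0500
  C_32 = −[(0.55)(-0.15) − (-0.05)(0.00)] = 0.0825
  C_33 = (0.55)(1.00) − (0.00)(0.00) = 0.5500
det(I−A) = Σ_j (I−A)_1j·C_1j = (0.55)(0.7550) + (0.00)(0.0075) + (-0.05)(0.0500) = 0.41275
adj(I−A) = Cᵀ =
  [ 0.7550   0.0150   0.0500]
  [ 0.0075   0.4375   0.0825]
  [ 0.0500   0.1650   0.5500]
(I − A)⁻¹ = adj(I−A) / det(I−A) ≈
  [   1.8292     0.0363     0.1211]
  [   0.0182     1.0600     0.1999]
  [   0.1211     0.3998     1.3325]
The output multiplier for sector j is the column-j sum of the Leontief inverse (I − A)⁻¹ = adj(I−A) / det(I−A).
Column 2 of adj(I−A): (0.0150, 0.4375, 0.1650); det(I−A) = 0.41275.
m_2 = (0.0150 + 0.4375 + 0.1650) / 0.41275 = 0.6175 / 0.41275 ≈ 1.496.

m_2 = 1.496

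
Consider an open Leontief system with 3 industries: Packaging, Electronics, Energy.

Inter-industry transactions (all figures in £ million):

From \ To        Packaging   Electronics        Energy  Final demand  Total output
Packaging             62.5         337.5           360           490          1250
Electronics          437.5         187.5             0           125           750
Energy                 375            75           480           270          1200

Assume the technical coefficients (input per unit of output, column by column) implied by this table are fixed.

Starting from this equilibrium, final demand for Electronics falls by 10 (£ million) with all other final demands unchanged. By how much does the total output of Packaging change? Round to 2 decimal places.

Δx_1 = -11.76

Technical coefficients a_ij = z_ij / X_j:
  a_11 = 62.5/1250 = 0.05, a_21 = 437.5/1250 = 0.35, a_31 = 375/1250 = 0.30
  a_12 = 337.5/750 = 0.45, a_22 = 187.5/750 = 0.25, a_32 = 75/750 = 0.10
  a_13 = 360/1200 = 0.30, a_23 = 0/1200 = 0.00, a_33 = 480/1200 = 0.40
I − A =
  [   0.95    -0.45    -0.30]
  [  -0.35     0.75     0.00]
  [  -0.30    -0.10     0.60]
Cofactors of I−A, C_ij = (−1)^(i+j)·(minor ij) (rows/columns in the sector order above):
  C_11 = (0.75)(0.60) − (0.00)(-0.10) = 0.4500
  C_12 = −[(-0.35)(0.60) − (0.00)(-0.30)] = 0.2100
  C_13 = (-0.35)(-0.10) − (0.75)(-0.30) = 0.2600
  C_21 = −[(-0.45)(0.60) − (-0.30)(-0.10)] = 0.3000
  C_22 = (0.95)(0.60) − (-0.30)(-0.30) = 0.4800
  C_23 = −[(0.95)(-0.10) − (-0.45)(-0.30)] = 0.2300
  C_31 = (-0.45)(0.00) − (-0.30)(0.75) = 0.2250
  C_32 = −[(0.95)(0.00) − (-0.30)(-0.35)] = 0.1050
  C_33 = (0.95)(0.75) − (-0.45)(-0.35) = 0.5550
det(I−A) = Σ_j (I−A)_1j·C_1j = (0.95)(0.4500) + (-0.45)(0.2100) + (-0.30)(0.2600) = 0.2550
adj(I−A) = Cᵀ =
  [ 0.4500   0.3000   0.2250]
  [ 0.2100   0.4800   0.1050]
  [ 0.2600   0.2300   0.5550]
(I − A)⁻¹ = adj(I−A) / det(I−A) ≈
  [   1.7647     1.1765     0.8824]
  [   0.8235     1.8824     0.4118]
  [   1.0196     0.9020     2.1765]
Δx = (I − A)⁻¹ Δd with Δd having -10 in the Electronics component and 0 elsewhere.
So Δx_1 = L_12 · (-10), where L_12 = adj(I−A)_12 / det(I−A) = 0.3000 / 0.2550.
Δx_1 = 0.3000 × (-10) / 0.2550 = -3.00 / 0.2550 ≈ -11.76.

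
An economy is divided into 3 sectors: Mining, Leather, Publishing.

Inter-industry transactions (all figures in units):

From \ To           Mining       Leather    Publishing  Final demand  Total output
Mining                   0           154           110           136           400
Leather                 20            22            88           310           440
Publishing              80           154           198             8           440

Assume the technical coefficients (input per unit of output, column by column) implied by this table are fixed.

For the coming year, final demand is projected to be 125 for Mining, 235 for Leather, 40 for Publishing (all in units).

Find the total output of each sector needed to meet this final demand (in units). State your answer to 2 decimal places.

x_M = 357.19, x_L = 356.60, x_P = 429.54

Technical coefficients a_ij = z_ij / X_j:
  a_MM = 0/400 = 0.00, a_LM = 20/400 = 0.05, a_PM = 80/400 = 0.20
  a_ML = 154/440 = 0.35, a_LL = 22/440 = 0.05, a_PL = 154/440 = 0.35
  a_MP = 110/440 = 0.25, a_LP = 88/440 = 0.20, a_PP = 198/440 = 0.45
I − A =
  [   1.00    -0.35    -0.25]
  [  -0.05     0.95    -0.20]
  [  -0.20    -0.35     0.55]
Cofactors of I−A, C_ij = (−1)^(i+j)·(minor ij) (rows/columns in the sector order above):
  C_11 = (0.95)(0.55) − (-0.20)(-0.35) = 0.4525
  C_12 = −[(-0.05)(0.55) − (-0.20)(-0.20)] = 0.0675
  C_13 = (-0.05)(-0.35) − (0.95)(-0.20) = 0.2075
  C_21 = −[(-0.35)(0.55) − (-0.25)(-0.35)] = 0.2800
  C_22 = (1.00)(0.55) − (-0.25)(-0.20) = 0.5000
  C_23 = −[(1.00)(-0.35) − (-0.35)(-0.20)] = 0.4200
  C_31 = (-0.35)(-0.20) − (-0.25)(0.95) = 0.3075
  C_32 = −[(1.00)(-0.20) − (-0.25)(-0.05)] = 0.2125
  C_33 = (1.00)(0.95) − (-0.35)(-0.05) = 0.9325
det(I−A) = Σ_j (I−A)_1j·C_1j = (1.00)(0.4525) + (-0.35)(0.0675) + (-0.25)(0.2075) = 0.3770
adj(I−A) = Cᵀ =
  [ 0.4525   0.2800   0.3075]
  [ 0.0675   0.5000   0.2125]
  [ 0.2075   0.4200   0.9325]
(I − A)⁻¹ = adj(I−A) / det(I−A) ≈
  [   1.2003     0.7427     0.8156]
  [   0.1790     1.3263     0.5637]
  [   0.5504     1.1141     2.4735]
x = (I − A)⁻¹ d = adj(I−A)·d / det(I−A), with det(I−A) = 0.3770:
  x_M = (0.4525·125 + 0.2800·235 + 0.3075·40) / 0.3770 = 134.6625 / 0.3770 ≈ 357.19
  x_L = (0.0675·125 + 0.5000·235 + 0.2125·40) / 0.3770 = 134.4375 / 0.3770 ≈ 356.60
  x_P = (0.2075·125 + 0.4200·235 + 0.9325·40) / 0.3770 = 161.9375 / 0.3770 ≈ 429.54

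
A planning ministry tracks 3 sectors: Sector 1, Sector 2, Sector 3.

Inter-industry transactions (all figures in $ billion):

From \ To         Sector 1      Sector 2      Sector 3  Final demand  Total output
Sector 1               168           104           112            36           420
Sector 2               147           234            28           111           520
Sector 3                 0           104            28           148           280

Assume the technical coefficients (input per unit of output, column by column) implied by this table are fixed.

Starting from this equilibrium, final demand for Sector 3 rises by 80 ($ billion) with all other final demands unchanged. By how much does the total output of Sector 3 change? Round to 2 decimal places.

Technical coefficients a_ij = z_ij / X_j:
  a_11 = 168/420 = 0.40, a_21 = 147/420 = 0.35, a_31 = 0/420 = 0.00
  a_12 = 104/520 = 0.20, a_22 = 234/520 = 0.45, a_32 = 104/520 = 0.20
  a_13 = 112/280 = 0.40, a_23 = 28/280 = 0.10, a_33 = 28/280 = 0.10
I − A =
  [   0.60    -0.20    -0.40]
  [  -0.35     0.55    -0.10]
  [   0.00    -0.20     0.90]
Cofactors of I−A, C_ij = (−1)^(i+j)·(minor ij) (rows/columns in the sector order above):
  C_11 = (0.55)(0.90) − (-0.10)(-0.20) = 0.4750
  C_12 = −[(-0.35)(0.90) − (-0.10)(0.00)] = 0.3150
  C_13 = (-0.35)(-0.20) − (0.55)(0.00) = 0.0700
  C_21 = −[(-0.20)(0.90) − (-0.40)(-0.20)] = 0.2600
  C_22 = (0.60)(0.90) − (-0.40)(0.00) = 0.5400
  C_23 = −[(0.60)(-0.20) − (-0.20)(0.00)] = 0.1200
  C_31 = (-0.20)(-0.10) − (-0.40)(0.55) = 0.2400
  C_32 = −[(0.60)(-0.10) − (-0.40)(-0.35)] = 0.2000
  C_33 = (0.60)(0.55) − (-0.20)(-0.35) = 0.2600
det(I−A) = Σ_j (I−A)_1j·C_1j = (0.60)(0.4750) + (-0.20)(0.3150) + (-0.40)(0.0700) = 0.1940
adj(I−A) = Cᵀ =
  [ 0.4750   0.2600   0.2400]
  [ 0.3150   0.5400   0.2000]
  [ 0.0700   0.1200   0.2600]
(I − A)⁻¹ = adj(I−A) / det(I−A) ≈
  [   2.4485     1.3402     1.2371]
  [   1.6237     2.7835     1.0309]
  [   0.3608     0.6186     1.3402]
Δx = (I − A)⁻¹ Δd with Δd having +80 in the Sector 3 component and 0 elsewhere.
So Δx_3 = L_33 · (+80), where L_33 = adj(I−A)_33 / det(I−A) = 0.2600 / 0.1940.
Δx_3 = 0.2600 × (+80) / 0.1940 = 20.80 / 0.1940 ≈ 107.22.

Δx_3 = 107.22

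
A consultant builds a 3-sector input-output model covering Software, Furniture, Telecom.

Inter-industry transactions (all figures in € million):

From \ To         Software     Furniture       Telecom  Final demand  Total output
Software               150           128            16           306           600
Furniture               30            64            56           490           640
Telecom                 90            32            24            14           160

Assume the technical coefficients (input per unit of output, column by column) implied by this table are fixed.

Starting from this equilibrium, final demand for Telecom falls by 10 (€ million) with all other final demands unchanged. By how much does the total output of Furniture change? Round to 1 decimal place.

Technical coefficients a_ij = z_ij / X_j:
  a_SS = 150/600 = 0.25, a_FS = 30/600 = 0.05, a_TS = 90/600 = 0.15
  a_SF = 128/640 = 0.20, a_FF = 64/640 = 0.10, a_TF = 32/640 = 0.05
  a_ST = 16/160 = 0.10, a_FT = 56/160 = 0.35, a_TT = 24/160 = 0.15
I − A =
  [   0.75    -0.20    -0.10]
  [  -0.05     0.90    -0.35]
  [  -0.15    -0.05     0.85]
Cofactors of I−A, C_ij = (−1)^(i+j)·(minor ij) (rows/columns in the sector order above):
  C_11 = (0.90)(0.85) − (-0.35)(-0.05) = 0.7475
  C_12 = −[(-0.05)(0.85) − (-0.35)(-0.15)] = 0.0950
  C_13 = (-0.05)(-0.05) − (0.90)(-0.15) = 0.1375
  C_21 = −[(-0.20)(0.85) − (-0.10)(-0.05)] = 0.1750
  C_22 = (0.75)(0.85) − (-0.10)(-0.15) = 0.6225
  C_23 = −[(0.75)(-0.05) − (-0.20)(-0.15)] = 0.0675
  C_31 = (-0.20)(-0.35) − (-0.10)(0.90) = 0.1600
  C_32 = −[(0.75)(-0.35) − (-0.10)(-0.05)] = 0.2675
  C_33 = (0.75)(0.90) − (-0.20)(-0.05) = 0.6650
det(I−A) = Σ_j (I−A)_1j·C_1j = (0.75)(0.7475) + (-0.20)(0.0950) + (-0.10)(0.1375) = 0.527875
adj(I−A) = Cᵀ =
  [ 0.7475   0.1750   0.1600]
  [ 0.0950   0.6225   0.2675]
  [ 0.1375   0.0675   0.6650]
(I − A)⁻¹ = adj(I−A) / det(I−A) ≈
  [   1.4161     0.3315     0.3031]
  [   0.1800     1.1793     0.5067]
  [   0.2605     0.1279     1.2598]
Δx = (I − A)⁻¹ Δd with Δd having -10 in the Telecom component and 0 elsewhere.
So Δx_F = L_FT · (-10), where L_FT = adj(I−A)_FT / det(I−A) = 0.2675 / 0.527875.
Δx_F = 0.2675 × (-10) / 0.527875 = -2.675 / 0.527875 ≈ -5.1.

Δx_F = -5.1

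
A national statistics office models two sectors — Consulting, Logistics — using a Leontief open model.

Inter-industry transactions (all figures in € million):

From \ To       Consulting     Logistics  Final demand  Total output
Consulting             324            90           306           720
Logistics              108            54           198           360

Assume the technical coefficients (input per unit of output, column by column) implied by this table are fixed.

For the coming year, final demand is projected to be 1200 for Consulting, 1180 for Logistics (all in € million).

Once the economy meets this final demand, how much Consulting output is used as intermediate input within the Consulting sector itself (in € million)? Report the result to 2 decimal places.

z_CC = 1376.16

Technical coefficients a_ij = z_ij / X_j:
  a_CC = 324/720 = 0.45, a_LC = 108/720 = 0.15
  a_CL = 90/360 = 0.25, a_LL = 54/360 = 0.15
I − A =
  [   0.55    -0.25]
  [  -0.15     0.85]
det(I−A) = (0.55)(0.85) − (-0.25)(-0.15) = 0.4300
adj(I−A) = [[0.85, 0.25], [0.15, 0.55]]
(I − A)⁻¹ = adj(I−A) / det(I−A) ≈
  [   1.9767     0.5814]
  [   0.3488     1.2791]
First solve x = (I − A)⁻¹ d = adj(I−A)·d / det(I−A); in particular x_C = (0.85·1200 + 0.25·1180) / 0.4300 = 1315.00 / 0.4300 ≈ 3058.1395.
Intermediate flow from C to C: z_CC = a_CC · x_C = 0.45 × 1315.00 / 0.4300 = 591.75 / 0.4300 ≈ 1376.16.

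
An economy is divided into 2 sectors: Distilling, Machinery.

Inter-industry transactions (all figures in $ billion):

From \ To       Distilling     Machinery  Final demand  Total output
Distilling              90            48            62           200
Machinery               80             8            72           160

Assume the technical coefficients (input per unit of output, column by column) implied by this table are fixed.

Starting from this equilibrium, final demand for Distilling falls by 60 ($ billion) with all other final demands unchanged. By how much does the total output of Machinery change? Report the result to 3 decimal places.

Δx_M = -59.627

Technical coefficients a_ij = z_ij / X_j:
  a_DD = 90/200 = 0.45, a_MD = 80/200 = 0.40
  a_DM = 48/160 = 0.30, a_MM = 8/160 = 0.05
I − A =
  [   0.55    -0.30]
  [  -0.40     0.95]
det(I−A) = (0.55)(0.95) − (-0.30)(-0.40) = 0.4025
adj(I−A) = [[0.95, 0.30], [0.40, 0.55]]
(I − A)⁻¹ = adj(I−A) / det(I−A) ≈
  [   2.3602     0.7453]
  [   0.9938     1.3665]
Δx = (I − A)⁻¹ Δd with Δd having -60 in the Distilling component and 0 elsewhere.
So Δx_M = L_MD · (-60), where L_MD = adj(I−A)_MD / det(I−A) = 0.40 / 0.4025.
Δx_M = 0.40 × (-60) / 0.4025 = -24.00 / 0.4025 ≈ -59.627.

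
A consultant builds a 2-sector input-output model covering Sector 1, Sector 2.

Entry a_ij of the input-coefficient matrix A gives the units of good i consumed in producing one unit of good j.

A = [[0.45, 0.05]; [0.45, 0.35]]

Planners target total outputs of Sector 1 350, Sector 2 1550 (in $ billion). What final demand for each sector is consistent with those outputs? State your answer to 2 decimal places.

I − A =
  [   0.55    -0.05]
  [  -0.45     0.65]
d = (I − A) x:
  d_1 = (+0.55)·350 + (-0.05)·1550 = 115.00
  d_2 = (-0.45)·350 + (+0.65)·1550 = 850.00

d_1 = 115.00, d_2 = 850.00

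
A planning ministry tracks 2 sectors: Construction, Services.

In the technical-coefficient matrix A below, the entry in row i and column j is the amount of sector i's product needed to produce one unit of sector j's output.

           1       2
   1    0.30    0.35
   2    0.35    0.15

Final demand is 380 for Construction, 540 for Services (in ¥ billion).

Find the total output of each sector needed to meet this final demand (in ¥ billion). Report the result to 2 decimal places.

x_1 = 1083.60, x_2 = 1081.48

I − A =
  [   0.70    -0.35]
  [  -0.35     0.85]
det(I−A) = (0.70)(0.85) − (-0.35)(-0.35) = 0.4725
adj(I−A) = [[0.85, 0.35], [0.35, 0.70]]
(I − A)⁻¹ = adj(I−A) / det(I−A) ≈
  [   1.7989     0.7407]
  [   0.7407     1.4815]
x = (I − A)⁻¹ d = adj(I−A)·d / det(I−A), with det(I−A) = 0.4725:
  x_1 = (0.85·380 + 0.35·540) / 0.4725 = 512.00 / 0.4725 ≈ 1083.60
  x_2 = (0.35·380 + 0.70·540) / 0.4725 = 511.00 / 0.4725 ≈ 1081.48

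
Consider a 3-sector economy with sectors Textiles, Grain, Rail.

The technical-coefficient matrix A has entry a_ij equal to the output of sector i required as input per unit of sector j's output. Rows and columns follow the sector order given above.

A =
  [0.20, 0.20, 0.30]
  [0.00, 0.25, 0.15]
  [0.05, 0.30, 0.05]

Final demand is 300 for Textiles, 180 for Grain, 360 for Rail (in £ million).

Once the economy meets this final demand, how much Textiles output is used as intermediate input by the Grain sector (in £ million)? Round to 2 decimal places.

I − A =
  [   0.80    -0.20    -0.30]
  [   0.00     0.75    -0.15]
  [  -0.05    -0.30     0.95]
Cofactors of I−A, C_ij = (−1)^(i+j)·(minor ij) (rows/columns in the sector order above):
  C_11 = (0.75)(0.95) − (-0.15)(-0.30) = 0.6675
  C_12 = −[(0.00)(0.95) − (-0.15)(-0.05)] = 0.0075
  C_13 = (0.00)(-0.30) − (0.75)(-0.05) = 0.0375
  C_21 = −[(-0.20)(0.95) − (-0.30)(-0.30)] = 0.2800
  C_22 = (0.80)(0.95) − (-0.30)(-0.05) = 0.7450
  C_23 = −[(0.80)(-0.30) − (-0.20)(-0.05)] = 0.2500
  C_31 = (-0.20)(-0.15) − (-0.30)(0.75) = 0.2550
  C_32 = −[(0.80)(-0.15) − (-0.30)(0.00)] = 0.1200
  C_33 = (0.80)(0.75) − (-0.20)(0.00) = 0.6000
det(I−A) = Σ_j (I−A)_1j·C_1j = (0.80)(0.6675) + (-0.20)(0.0075) + (-0.30)(0.0375) = 0.52125
adj(I−A) = Cᵀ =
  [ 0.6675   0.2800   0.2550]
  [ 0.0075   0.7450   0.1200]
  [ 0.0375   0.2500   0.6000]
(I − A)⁻¹ = adj(I−A) / det(I−A) ≈
  [   1.2806     0.5372     0.4892]
  [   0.0144     1.4293     0.2302]
  [   0.0719     0.4796     1.1511]
First solve x = (I − A)⁻¹ d = adj(I−A)·d / det(I−A); in particular x_2 = (0.0075·300 + 0.7450·180 + 0.1200·360) / 0.52125 = 179.55 / 0.52125 ≈ 344.4604.
Intermediate flow from 1 to 2: z_12 = a_12 · x_2 = 0.20 × 179.55 / 0.52125 = 35.91 / 0.52125 ≈ 68.89.

z_12 = 68.89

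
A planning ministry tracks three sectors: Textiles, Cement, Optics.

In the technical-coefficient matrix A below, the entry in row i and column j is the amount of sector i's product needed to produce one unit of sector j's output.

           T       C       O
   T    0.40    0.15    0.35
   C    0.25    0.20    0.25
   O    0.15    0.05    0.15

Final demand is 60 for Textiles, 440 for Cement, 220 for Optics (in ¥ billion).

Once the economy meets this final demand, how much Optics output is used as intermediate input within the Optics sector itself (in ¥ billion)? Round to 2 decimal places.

I − A =
  [   0.60    -0.15    -0.35]
  [  -0.25     0.80    -0.25]
  [  -0.15    -0.05     0.85]
Cofactors of I−A, C_ij = (−1)^(i+j)·(minor ij) (rows/columns in the sector order above):
  C_11 = (0.80)(0.85) − (-0.25)(-0.05) = 0.6675
  C_12 = −[(-0.25)(0.85) − (-0.25)(-0.15)] = 0.2500
  C_13 = (-0.25)(-0.05) − (0.80)(-0.15) = 0.1325
  C_21 = −[(-0.15)(0.85) − (-0.35)(-0.05)] = 0.1450
  C_22 = (0.60)(0.85) − (-0.35)(-0.15) = 0.4575
  C_23 = −[(0.60)(-0.05) − (-0.15)(-0.15)] = 0.0525
  C_31 = (-0.15)(-0.25) − (-0.35)(0.80) = 0.3175
  C_32 = −[(0.60)(-0.25) − (-0.35)(-0.25)] = 0.2375
  C_33 = (0.60)(0.80) − (-0.15)(-0.25) = 0.4425
det(I−A) = Σ_j (I−A)_1j·C_1j = (0.60)(0.6675) + (-0.15)(0.2500) + (-0.35)(0.1325) = 0.316625
adj(I−A) = Cᵀ =
  [ 0.6675   0.1450   0.3175]
  [ 0.2500   0.4575   0.2375]
  [ 0.1325   0.0525   0.4425]
(I − A)⁻¹ = adj(I−A) / det(I−A) ≈
  [   2.1082     0.4580     1.0028]
  [   0.7896     1.4449     0.7501]
  [   0.4185     0.1658     1.3976]
First solve x = (I − A)⁻¹ d = adj(I−A)·d / det(I−A); in particular x_O = (0.1325·60 + 0.0525·440 + 0.4425·220) / 0.316625 = 128.40 / 0.316625 ≈ 405.5270.
Intermediate flow from O to O: z_OO = a_OO · x_O = 0.15 × 128.40 / 0.316625 = 19.26 / 0.316625 ≈ 60.83.

z_OO = 60.83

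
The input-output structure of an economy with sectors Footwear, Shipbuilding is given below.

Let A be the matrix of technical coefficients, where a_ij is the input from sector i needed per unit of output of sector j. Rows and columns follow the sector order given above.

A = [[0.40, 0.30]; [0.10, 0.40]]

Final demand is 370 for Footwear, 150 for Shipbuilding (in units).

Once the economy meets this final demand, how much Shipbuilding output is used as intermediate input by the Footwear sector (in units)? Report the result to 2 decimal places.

z_SF = 80.91

I − A =
  [   0.60    -0.30]
  [  -0.10     0.60]
det(I−A) = (0.60)(0.60) − (-0.30)(-0.10) = 0.3300
adj(I−A) = [[0.60, 0.30], [0.10, 0.60]]
(I − A)⁻¹ = adj(I−A) / det(I−A) ≈
  [   1.8182     0.9091]
  [   0.3030     1.8182]
First solve x = (I − A)⁻¹ d = adj(I−A)·d / det(I−A); in particular x_F = (0.60·370 + 0.30·150) / 0.3300 = 267.00 / 0.3300 ≈ 809.0909.
Intermediate flow from S to F: z_SF = a_SF · x_F = 0.10 × 267.00 / 0.3300 = 26.70 / 0.3300 ≈ 80.91.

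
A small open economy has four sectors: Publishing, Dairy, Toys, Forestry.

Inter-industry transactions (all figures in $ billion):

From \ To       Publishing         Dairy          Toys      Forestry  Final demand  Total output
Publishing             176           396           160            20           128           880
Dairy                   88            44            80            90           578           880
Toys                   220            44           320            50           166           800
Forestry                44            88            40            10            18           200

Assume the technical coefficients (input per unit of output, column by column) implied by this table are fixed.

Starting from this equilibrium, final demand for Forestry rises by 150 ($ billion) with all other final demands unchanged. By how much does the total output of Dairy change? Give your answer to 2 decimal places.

Technical coefficients a_ij = z_ij / X_j:
  a_PP = 176/880 = 0.20, a_DP = 88/880 = 0.10, a_TP = 220/880 = 0.25, a_FP = 44/880 = 0.05
  a_PD = 396/880 = 0.45, a_DD = 44/880 = 0.05, a_TD = 44/880 = 0.05, a_FD = 88/880 = 0.10
  a_PT = 160/800 = 0.20, a_DT = 80/800 = 0.10, a_TT = 320/800 = 0.40, a_FT = 40/800 = 0.05
  a_PF = 20/200 = 0.10, a_DF = 90/200 = 0.45, a_TF = 50/200 = 0.25, a_FF = 10/200 = 0.05
I − A =
  [   0.80    -0.45    -0.20    -0.10]
  [  -0.10     0.95    -0.10    -0.45]
  [  -0.25    -0.05     0.60    -0.25]
  [  -0.05    -0.10    -0.05     0.95]
Compute the cofactors C_ij = (−1)^(i+j)·(3×3 minor ij) of I−A; the adjugate is their transpose:
adj(I−A) = Cᵀ =
  [ 0.494250   0.271625   0.230125   0.241250]
  [ 0.099875   0.391750   0.117500   0.227000]
  [ 0.234625   0.172750   0.627375   0.271625]
  [ 0.048875   0.064625   0.057500   0.365250]
det(I−A) = Σ_j (I−A)_1j·C_1j = (0.80)(0.494250) + (-0.45)(0.099875) + (-0.20)(0.234625) + (-0.10)(0.048875) = 0.29864375
(I − A)⁻¹ = adj(I−A) / det(I−A) ≈
  [   1.6550     0.9095     0.7706     0.8078]
  [   0.3344     1.3118     0.3934     0.7601]
  [   0.7856     0.5784     2.1007     0.9095]
  [   0.1637     0.2164     0.1925     1.2230]
Δx = (I − A)⁻¹ Δd with Δd having +150 in the Forestry component and 0 elsewhere.
So Δx_D = L_DF · (+150), where L_DF = adj(I−A)_DF / det(I−A) = 0.227000 / 0.29864375.
Δx_D = 0.227000 × (+150) / 0.29864375 = 34.05 / 0.29864375 ≈ 114.02.

Δx_D = 114.02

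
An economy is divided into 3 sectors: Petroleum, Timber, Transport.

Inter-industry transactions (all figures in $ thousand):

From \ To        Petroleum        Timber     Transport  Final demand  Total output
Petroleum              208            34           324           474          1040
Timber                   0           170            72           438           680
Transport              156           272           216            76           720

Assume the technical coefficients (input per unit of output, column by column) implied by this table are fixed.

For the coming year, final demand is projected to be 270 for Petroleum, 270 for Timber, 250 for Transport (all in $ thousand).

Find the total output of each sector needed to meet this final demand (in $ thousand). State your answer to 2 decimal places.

x_1 = 815.82, x_2 = 466.47, x_3 = 798.51

Technical coefficients a_ij = z_ij / X_j:
  a_11 = 208/1040 = 0.20, a_21 = 0/1040 = 0.00, a_31 = 156/1040 = 0.15
  a_12 = 34/680 = 0.05, a_22 = 170/680 = 0.25, a_32 = 272/680 = 0.40
  a_13 = 324/720 = 0.45, a_23 = 72/720 = 0.10, a_33 = 216/720 = 0.30
I − A =
  [   0.80    -0.05    -0.45]
  [   0.00     0.75    -0.10]
  [  -0.15    -0.40     0.70]
Cofactors of I−A, C_ij = (−1)^(i+j)·(minor ij) (rows/columns in the sector order above):
  C_11 = (0.75)(0.70) − (-0.10)(-0.40) = 0.4850
  C_12 = −[(0.00)(0.70) − (-0.10)(-0.15)] = 0.0150
  C_13 = (0.00)(-0.40) − (0.75)(-0.15) = 0.1125
  C_21 = −[(-0.05)(0.70) − (-0.45)(-0.40)] = 0.2150
  C_22 = (0.80)(0.70) − (-0.45)(-0.15) = 0.4925
  C_23 = −[(0.80)(-0.40) − (-0.05)(-0.15)] = 0.3275
  C_31 = (-0.05)(-0.10) − (-0.45)(0.75) = 0.3425
  C_32 = −[(0.80)(-0.10) − (-0.45)(0.00)] = 0.0800
  C_33 = (0.80)(0.75) − (-0.05)(0.00) = 0.6000
det(I−A) = Σ_j (I−A)_1j·C_1j = (0.80)(0.4850) + (-0.05)(0.0150) + (-0.45)(0.1125) = 0.336625
adj(I−A) = Cᵀ =
  [ 0.4850   0.2150   0.3425]
  [ 0.0150   0.4925   0.0800]
  [ 0.1125   0.3275   0.6000]
(I − A)⁻¹ = adj(I−A) / det(I−A) ≈
  [   1.4408     0.6387     1.0175]
  [   0.0446     1.4631     0.2377]
  [   0.3342     0.9729     1.7824]
x = (I − A)⁻¹ d = adj(I−A)·d / det(I−A), with det(I−A) = 0.336625:
  x_1 = (0.4850·270 + 0.2150·270 + 0.3425·250) / 0.336625 = 274.625 / 0.336625 ≈ 815.82
  x_2 = (0.0150·270 + 0.4925·270 + 0.0800·250) / 0.336625 = 157.025 / 0.336625 ≈ 466.47
  x_3 = (0.1125·270 + 0.3275·270 + 0.6000·250) / 0.336625 = 268.80 / 0.336625 ≈ 798.51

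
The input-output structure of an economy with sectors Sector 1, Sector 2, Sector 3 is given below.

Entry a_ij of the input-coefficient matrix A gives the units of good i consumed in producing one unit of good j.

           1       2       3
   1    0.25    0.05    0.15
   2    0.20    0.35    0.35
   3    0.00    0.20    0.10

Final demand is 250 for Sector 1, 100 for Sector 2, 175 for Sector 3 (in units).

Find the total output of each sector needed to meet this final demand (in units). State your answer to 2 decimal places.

x_1 = 421.21, x_2 = 440.91, x_3 = 292.42

I − A =
  [   0.75    -0.05    -0.15]
  [  -0.20     0.65    -0.35]
  [   0.00    -0.20     0.90]
Cofactors of I−A, C_ij = (−1)^(i+j)·(minor ij) (rows/columns in the sector order above):
  C_11 = (0.65)(0.90) − (-0.35)(-0.20) = 0.5150
  C_12 = −[(-0.20)(0.90) − (-0.35)(0.00)] = 0.1800
  C_13 = (-0.20)(-0.20) − (0.65)(0.00) = 0.0400
  C_21 = −[(-0.05)(0.90) − (-0.15)(-0.20)] = 0.0750
  C_22 = (0.75)(0.90) − (-0.15)(0.00) = 0.6750
  C_23 = −[(0.75)(-0.20) − (-0.05)(0.00)] = 0.1500
  C_31 = (-0.05)(-0.35) − (-0.15)(0.65) = 0.1150
  C_32 = −[(0.75)(-0.35) − (-0.15)(-0.20)] = 0.2925
  C_33 = (0.75)(0.65) − (-0.05)(-0.20) = 0.4775
det(I−A) = Σ_j (I−A)_1j·C_1j = (0.75)(0.5150) + (-0.05)(0.1800) + (-0.15)(0.0400) = 0.37125
adj(I−A) = Cᵀ =
  [ 0.5150   0.0750   0.1150]
  [ 0.1800   0.6750   0.2925]
  [ 0.0400   0.1500   0.4775]
(I − A)⁻¹ = adj(I−A) / det(I−A) ≈
  [   1.3872     0.2020     0.3098]
  [   0.4848     1.8182     0.7879]
  [   0.1077     0.4040     1.2862]
x = (I − A)⁻¹ d = adj(I−A)·d / det(I−A), with det(I−A) = 0.37125:
  x_1 = (0.5150·250 + 0.0750·100 + 0.1150·175) / 0.37125 = 156.375 / 0.37125 ≈ 421.21
  x_2 = (0.1800·250 + 0.6750·100 + 0.2925·175) / 0.37125 = 163.6875 / 0.37125 ≈ 440.91
  x_3 = (0.0400·250 + 0.1500·100 + 0.4775·175) / 0.37125 = 108.5625 / 0.37125 ≈ 292.42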